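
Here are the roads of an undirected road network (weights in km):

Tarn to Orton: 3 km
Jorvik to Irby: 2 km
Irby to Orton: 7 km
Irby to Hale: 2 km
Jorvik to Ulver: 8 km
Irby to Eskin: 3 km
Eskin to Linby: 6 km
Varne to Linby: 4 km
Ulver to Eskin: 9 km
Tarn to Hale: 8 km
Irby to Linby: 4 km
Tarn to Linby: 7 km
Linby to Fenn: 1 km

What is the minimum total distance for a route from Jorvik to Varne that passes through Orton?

Best Jorvik to Orton: Jorvik–Irby–Orton costing 9
Best Orton to Varne: Orton–Tarn–Linby–Varne costing 14
Total via Orton: 9 + 14 = 23 km.

23 km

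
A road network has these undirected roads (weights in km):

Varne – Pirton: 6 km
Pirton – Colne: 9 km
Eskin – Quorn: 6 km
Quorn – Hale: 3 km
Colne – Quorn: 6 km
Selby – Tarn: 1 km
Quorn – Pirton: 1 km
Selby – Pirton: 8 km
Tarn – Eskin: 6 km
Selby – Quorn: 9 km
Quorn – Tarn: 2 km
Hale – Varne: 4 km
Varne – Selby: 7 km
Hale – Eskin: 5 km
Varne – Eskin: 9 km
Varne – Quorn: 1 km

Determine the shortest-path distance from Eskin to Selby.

Enumerating some paths:
Eskin → Hale → Quorn → Tarn → Selby: 5+3+2+1 = 11
Eskin → Varne → Quorn → Tarn → Selby: 9+1+2+1 = 13
Eskin → Tarn → Selby: 6+1 = 7
Eskin → Quorn → Tarn → Selby: 6+2+1 = 9
Cheapest is Eskin → Tarn → Selby at 7 km.

7 km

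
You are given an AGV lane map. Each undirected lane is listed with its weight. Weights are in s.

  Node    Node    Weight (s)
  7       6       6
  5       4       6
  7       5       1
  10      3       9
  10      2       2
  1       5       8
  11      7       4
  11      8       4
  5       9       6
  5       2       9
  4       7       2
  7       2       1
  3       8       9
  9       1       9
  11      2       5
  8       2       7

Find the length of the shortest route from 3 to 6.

18 s

Running Dijkstra from 3:
3: 0
8: 9  (via 3)
10: 9  (via 3)
2: 11  (via 10)
7: 12  (via 2)
5: 13  (via 7)
11: 13  (via 8)
4: 14  (via 7)
6: 18  (via 7)
Shortest route: 3–10–2–7–6 = 18 s.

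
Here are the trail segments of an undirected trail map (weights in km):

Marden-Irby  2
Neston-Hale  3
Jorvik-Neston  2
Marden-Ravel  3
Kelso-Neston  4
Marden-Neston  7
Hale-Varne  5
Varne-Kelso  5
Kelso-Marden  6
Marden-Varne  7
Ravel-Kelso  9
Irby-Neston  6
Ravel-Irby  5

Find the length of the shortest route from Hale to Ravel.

13 km

Candidate routes:
Hale–Neston–Irby–Marden–Ravel: 3+6+2+3 = 14
Hale–Neston–Marden–Ravel: 3+7+3 = 13
Hale–Neston–Irby–Ravel: 3+6+5 = 14
Cheapest is Hale–Neston–Marden–Ravel at 13 km.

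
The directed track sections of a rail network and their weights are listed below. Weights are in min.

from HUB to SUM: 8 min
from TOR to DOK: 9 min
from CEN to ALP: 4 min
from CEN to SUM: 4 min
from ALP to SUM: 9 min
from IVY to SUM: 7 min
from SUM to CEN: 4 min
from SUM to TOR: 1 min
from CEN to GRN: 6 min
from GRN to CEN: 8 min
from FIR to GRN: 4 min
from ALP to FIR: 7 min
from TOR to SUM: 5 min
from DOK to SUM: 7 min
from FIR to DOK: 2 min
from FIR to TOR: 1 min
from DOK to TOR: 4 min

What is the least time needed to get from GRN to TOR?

13 min

Settle nodes by increasing distance from GRN:
GRN: 0
CEN: 8  (via GRN)
SUM: 12  (via CEN)
ALP: 12  (via CEN)
TOR: 13  (via SUM)
Shortest route: GRN–CEN–SUM–TOR = 13 min.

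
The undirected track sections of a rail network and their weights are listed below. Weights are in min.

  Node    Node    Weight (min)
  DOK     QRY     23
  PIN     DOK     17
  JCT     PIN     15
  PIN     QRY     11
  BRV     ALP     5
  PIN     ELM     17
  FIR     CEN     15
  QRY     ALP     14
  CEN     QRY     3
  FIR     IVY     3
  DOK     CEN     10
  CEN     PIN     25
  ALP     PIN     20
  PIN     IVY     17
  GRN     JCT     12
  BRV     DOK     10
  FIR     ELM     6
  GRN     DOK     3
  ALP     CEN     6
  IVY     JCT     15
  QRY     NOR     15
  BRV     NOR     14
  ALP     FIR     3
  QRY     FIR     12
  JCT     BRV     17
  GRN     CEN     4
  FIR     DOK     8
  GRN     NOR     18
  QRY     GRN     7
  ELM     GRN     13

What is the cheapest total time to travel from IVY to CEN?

Candidate routes:
IVY - FIR - QRY - CEN: 3+12+3 = 18
IVY - FIR - ALP - CEN: 3+3+6 = 12
IVY - FIR - CEN: 3+15 = 18
IVY - FIR - DOK - GRN - CEN: 3+8+3+4 = 18
The minimum is 12 min via IVY - FIR - ALP - CEN.

12 min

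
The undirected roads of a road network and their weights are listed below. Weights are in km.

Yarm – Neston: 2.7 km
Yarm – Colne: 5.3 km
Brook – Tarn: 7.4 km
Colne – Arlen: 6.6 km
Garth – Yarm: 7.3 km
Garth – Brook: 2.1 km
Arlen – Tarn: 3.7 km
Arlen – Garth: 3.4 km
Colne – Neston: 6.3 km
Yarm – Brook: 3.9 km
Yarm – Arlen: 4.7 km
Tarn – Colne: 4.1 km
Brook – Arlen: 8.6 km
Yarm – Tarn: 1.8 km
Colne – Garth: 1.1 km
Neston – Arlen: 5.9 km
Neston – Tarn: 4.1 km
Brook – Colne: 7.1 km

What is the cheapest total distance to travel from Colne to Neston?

Candidate routes:
Colne → Yarm → Neston: 5.3+2.7 = 8
Colne → Neston: 6.3 = 6.3
Cheapest is Colne → Neston at 6.3 km.

6.3 km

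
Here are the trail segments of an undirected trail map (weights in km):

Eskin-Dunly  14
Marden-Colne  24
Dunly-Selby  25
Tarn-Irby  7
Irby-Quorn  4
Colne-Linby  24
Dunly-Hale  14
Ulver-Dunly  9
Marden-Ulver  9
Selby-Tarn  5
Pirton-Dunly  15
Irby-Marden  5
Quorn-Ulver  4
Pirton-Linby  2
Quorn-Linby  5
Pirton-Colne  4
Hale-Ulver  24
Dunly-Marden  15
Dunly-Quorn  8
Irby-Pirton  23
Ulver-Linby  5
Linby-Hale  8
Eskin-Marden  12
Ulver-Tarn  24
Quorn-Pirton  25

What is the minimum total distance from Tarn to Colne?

Candidate routes:
Tarn–Irby–Quorn–Ulver–Linby–Pirton–Colne: 7+4+4+5+2+4 = 26
Tarn–Irby–Quorn–Linby–Pirton–Colne: 7+4+5+2+4 = 22
Cheapest is Tarn–Irby–Quorn–Linby–Pirton–Colne at 22 km.

22 km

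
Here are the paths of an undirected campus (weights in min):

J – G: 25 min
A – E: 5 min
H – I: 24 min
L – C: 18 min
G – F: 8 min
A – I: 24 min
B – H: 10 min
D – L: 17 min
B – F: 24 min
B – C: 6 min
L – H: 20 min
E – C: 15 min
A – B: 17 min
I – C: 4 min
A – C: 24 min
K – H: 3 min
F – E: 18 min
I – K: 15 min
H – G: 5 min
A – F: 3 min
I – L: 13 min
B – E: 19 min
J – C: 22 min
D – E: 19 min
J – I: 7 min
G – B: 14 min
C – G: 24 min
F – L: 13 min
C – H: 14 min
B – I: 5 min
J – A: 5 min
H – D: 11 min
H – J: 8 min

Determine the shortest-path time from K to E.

Running Dijkstra from K:
K: 0
H: 3  (via K)
G: 8  (via H)
J: 11  (via H)
B: 13  (via H)
D: 14  (via H)
I: 15  (via K)
A: 16  (via J)
F: 16  (via G)
C: 17  (via H)
E: 21  (via A)
Shortest route: K–H–J–A–E = 21 min.

21 min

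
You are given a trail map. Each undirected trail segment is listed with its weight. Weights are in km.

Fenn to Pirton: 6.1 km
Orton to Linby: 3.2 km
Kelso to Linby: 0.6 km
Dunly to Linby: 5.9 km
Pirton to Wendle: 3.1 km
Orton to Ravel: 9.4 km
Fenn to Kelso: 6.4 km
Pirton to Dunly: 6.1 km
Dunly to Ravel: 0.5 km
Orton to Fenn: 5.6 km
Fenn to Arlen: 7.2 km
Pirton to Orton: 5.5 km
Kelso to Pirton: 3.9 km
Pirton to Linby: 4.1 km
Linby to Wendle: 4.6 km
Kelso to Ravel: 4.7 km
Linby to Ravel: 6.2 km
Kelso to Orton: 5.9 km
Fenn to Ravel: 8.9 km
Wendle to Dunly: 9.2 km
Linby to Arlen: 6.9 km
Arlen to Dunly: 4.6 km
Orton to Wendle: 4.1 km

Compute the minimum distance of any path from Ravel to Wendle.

9.7 km

Running Dijkstra from Ravel:
Ravel: 0
Dunly: 0.5  (via Ravel)
Kelso: 4.7  (via Ravel)
Arlen: 5.1  (via Dunly)
Linby: 5.3  (via Kelso)
Pirton: 6.6  (via Dunly)
Orton: 8.5  (via Linby)
Fenn: 8.9  (via Ravel)
Wendle: 9.7  (via Dunly)
Shortest route: Ravel–Dunly–Wendle = 9.7 km.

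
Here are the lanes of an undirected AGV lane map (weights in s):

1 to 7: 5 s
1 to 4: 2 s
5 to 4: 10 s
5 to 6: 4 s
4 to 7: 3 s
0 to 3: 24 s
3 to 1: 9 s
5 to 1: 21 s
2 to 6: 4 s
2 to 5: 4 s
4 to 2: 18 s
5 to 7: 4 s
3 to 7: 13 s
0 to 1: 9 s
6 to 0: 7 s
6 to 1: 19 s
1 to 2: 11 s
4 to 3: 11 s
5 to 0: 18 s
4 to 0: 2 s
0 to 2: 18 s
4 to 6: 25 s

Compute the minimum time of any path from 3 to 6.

Compare a few routes:
3–7–5–6: 13+4+4 = 21
3–4–0–6: 11+2+7 = 20
The minimum is 20 s via 3–4–0–6.

20 s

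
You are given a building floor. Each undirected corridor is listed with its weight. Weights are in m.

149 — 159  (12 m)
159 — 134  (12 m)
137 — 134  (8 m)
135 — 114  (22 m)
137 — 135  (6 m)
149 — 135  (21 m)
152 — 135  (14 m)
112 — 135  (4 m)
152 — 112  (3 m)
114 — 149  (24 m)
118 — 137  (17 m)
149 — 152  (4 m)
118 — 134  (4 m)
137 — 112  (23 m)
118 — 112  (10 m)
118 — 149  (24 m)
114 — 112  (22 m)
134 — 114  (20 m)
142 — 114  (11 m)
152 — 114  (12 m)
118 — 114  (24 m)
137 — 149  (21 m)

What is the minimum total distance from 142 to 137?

36 m

Compare a few routes:
142 - 114 - 152 - 112 - 135 - 137: 11+12+3+4+6 = 36
142 - 114 - 135 - 137: 11+22+6 = 39
Cheapest is 142 - 114 - 152 - 112 - 135 - 137 at 36 m.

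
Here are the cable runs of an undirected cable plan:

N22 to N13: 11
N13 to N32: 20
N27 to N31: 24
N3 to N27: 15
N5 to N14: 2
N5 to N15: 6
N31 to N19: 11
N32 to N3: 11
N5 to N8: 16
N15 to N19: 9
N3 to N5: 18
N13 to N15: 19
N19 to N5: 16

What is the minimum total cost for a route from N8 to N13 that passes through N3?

65

Best N8 to N3: N8–N5–N3 costing 34
Shortest N3→N13: N3–N32–N13 = 31
Total via N3: 34 + 31 = 65.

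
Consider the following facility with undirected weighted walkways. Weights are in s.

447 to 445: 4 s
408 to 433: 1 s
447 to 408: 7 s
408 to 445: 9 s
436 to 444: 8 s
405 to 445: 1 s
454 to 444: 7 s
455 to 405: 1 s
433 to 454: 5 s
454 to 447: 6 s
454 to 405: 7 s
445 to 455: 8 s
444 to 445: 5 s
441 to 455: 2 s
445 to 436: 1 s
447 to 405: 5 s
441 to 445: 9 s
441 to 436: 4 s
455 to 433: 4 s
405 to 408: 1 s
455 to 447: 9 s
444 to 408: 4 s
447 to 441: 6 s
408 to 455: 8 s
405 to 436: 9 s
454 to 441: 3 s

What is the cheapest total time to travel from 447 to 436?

Enumerating some paths:
447 → 408 → 405 → 445 → 436: 7+1+1+1 = 10
447 → 405 → 445 → 436: 5+1+1 = 7
447 → 445 → 436: 4+1 = 5
447 → 441 → 436: 6+4 = 10
Cheapest is 447 → 445 → 436 at 5 s.

5 s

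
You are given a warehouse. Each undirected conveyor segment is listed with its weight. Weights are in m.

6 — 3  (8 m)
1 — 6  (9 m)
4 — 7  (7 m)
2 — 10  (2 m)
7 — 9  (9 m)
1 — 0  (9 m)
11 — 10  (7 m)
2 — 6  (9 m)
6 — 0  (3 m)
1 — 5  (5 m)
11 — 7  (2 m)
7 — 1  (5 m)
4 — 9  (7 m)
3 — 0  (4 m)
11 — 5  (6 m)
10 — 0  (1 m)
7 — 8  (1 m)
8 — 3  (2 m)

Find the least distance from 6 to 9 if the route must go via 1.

23 m

Best 6 to 1: 6 → 1 costing 9
Shortest 1→9: 1 → 7 → 9 = 14
Total via 1: 9 + 14 = 23 m.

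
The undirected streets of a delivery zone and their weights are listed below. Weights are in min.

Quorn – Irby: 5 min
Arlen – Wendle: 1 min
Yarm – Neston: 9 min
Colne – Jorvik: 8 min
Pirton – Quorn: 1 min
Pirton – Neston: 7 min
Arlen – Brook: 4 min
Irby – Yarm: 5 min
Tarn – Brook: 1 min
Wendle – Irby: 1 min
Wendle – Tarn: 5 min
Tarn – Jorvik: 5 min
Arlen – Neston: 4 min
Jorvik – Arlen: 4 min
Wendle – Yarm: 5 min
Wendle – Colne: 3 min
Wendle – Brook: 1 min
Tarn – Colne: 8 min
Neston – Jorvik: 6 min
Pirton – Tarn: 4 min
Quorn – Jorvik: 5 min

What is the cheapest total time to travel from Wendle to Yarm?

5 min

Running Dijkstra from Wendle:
Wendle: 0
Irby: 1  (via Wendle)
Arlen: 1  (via Wendle)
Brook: 1  (via Wendle)
Tarn: 2  (via Brook)
Colne: 3  (via Wendle)
Neston: 5  (via Arlen)
Jorvik: 5  (via Arlen)
Yarm: 5  (via Wendle)
Shortest route: Wendle–Yarm = 5 min.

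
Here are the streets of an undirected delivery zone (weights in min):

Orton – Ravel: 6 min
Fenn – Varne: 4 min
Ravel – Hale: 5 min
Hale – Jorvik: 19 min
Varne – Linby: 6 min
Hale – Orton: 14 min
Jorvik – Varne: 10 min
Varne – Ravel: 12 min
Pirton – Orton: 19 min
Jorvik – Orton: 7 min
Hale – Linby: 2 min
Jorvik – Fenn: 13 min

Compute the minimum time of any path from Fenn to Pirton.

39 min

Candidate routes:
Fenn - Varne - Ravel - Orton - Pirton: 4+12+6+19 = 41
Fenn - Varne - Linby - Hale - Ravel - Orton - Pirton: 4+6+2+5+6+19 = 42
Fenn - Varne - Jorvik - Orton - Pirton: 4+10+7+19 = 40
Fenn - Jorvik - Orton - Pirton: 13+7+19 = 39
The minimum is 39 min via Fenn - Jorvik - Orton - Pirton.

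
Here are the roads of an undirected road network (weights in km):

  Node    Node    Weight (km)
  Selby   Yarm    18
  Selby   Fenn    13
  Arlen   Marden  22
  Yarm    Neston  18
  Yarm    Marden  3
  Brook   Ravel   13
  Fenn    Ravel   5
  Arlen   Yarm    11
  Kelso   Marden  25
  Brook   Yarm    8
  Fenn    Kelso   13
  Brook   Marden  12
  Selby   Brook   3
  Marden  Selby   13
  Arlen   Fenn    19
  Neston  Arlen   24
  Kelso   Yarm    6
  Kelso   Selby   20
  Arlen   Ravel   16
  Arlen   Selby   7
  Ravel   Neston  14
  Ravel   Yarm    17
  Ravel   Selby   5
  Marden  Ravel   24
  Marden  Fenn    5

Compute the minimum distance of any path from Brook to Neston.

22 km

Running Dijkstra from Brook:
Brook: 0
Selby: 3  (via Brook)
Yarm: 8  (via Brook)
Ravel: 8  (via Selby)
Arlen: 10  (via Selby)
Marden: 11  (via Yarm)
Fenn: 13  (via Ravel)
Kelso: 14  (via Yarm)
Neston: 22  (via Ravel)
Shortest route: Brook–Selby–Ravel–Neston = 22 km.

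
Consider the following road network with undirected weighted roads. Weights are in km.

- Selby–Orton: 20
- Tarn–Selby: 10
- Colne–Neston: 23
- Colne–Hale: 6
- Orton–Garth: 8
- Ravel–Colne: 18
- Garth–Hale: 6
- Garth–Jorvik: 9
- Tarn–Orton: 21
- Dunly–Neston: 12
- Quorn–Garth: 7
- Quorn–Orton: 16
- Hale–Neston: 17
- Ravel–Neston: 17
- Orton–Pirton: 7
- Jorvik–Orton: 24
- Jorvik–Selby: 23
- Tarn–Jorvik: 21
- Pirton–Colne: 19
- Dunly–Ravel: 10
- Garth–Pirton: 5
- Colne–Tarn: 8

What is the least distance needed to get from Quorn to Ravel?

37 km

Running Dijkstra from Quorn:
Quorn: 0
Garth: 7  (via Quorn)
Pirton: 12  (via Garth)
Hale: 13  (via Garth)
Orton: 15  (via Garth)
Jorvik: 16  (via Garth)
Colne: 19  (via Hale)
Tarn: 27  (via Colne)
Neston: 30  (via Hale)
Selby: 35  (via Orton)
Ravel: 37  (via Colne)
Shortest route: Quorn → Garth → Hale → Colne → Ravel = 37 km.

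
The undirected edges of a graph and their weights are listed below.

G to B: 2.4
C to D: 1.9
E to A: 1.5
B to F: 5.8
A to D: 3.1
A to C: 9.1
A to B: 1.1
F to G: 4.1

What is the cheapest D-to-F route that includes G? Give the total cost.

Shortest D→G: D–A–B–G = 6.6
Best G to F: G–F costing 4.1
Total via G: 6.6 + 4.1 = 10.7.

10.7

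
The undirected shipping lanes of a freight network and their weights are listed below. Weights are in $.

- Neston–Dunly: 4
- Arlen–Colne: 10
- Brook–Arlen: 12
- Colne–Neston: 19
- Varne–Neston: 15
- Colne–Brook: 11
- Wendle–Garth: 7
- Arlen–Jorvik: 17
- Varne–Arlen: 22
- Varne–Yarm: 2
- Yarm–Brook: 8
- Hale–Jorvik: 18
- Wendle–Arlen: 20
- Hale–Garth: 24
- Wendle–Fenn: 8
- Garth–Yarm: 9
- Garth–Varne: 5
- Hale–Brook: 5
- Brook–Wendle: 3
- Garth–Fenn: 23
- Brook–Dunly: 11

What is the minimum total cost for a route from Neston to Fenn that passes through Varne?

$35

Shortest Neston→Varne: Neston–Varne = 15
Best Varne to Fenn: Varne–Garth–Wendle–Fenn costing 20
Total via Varne: 15 + 20 = $35.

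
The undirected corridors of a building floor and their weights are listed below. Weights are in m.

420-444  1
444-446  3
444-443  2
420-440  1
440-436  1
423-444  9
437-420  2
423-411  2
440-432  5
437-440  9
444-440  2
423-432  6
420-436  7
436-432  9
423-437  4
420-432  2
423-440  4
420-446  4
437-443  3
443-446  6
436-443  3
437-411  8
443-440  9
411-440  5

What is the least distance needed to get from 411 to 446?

10 m

Candidate routes:
411–423–440–420–446: 2+4+1+4 = 11
411–440–420–446: 5+1+4 = 10
411–423–440–444–446: 2+4+2+3 = 11
411–423–440–420–444–446: 2+4+1+1+3 = 11
The minimum is 10 m via 411–440–420–446.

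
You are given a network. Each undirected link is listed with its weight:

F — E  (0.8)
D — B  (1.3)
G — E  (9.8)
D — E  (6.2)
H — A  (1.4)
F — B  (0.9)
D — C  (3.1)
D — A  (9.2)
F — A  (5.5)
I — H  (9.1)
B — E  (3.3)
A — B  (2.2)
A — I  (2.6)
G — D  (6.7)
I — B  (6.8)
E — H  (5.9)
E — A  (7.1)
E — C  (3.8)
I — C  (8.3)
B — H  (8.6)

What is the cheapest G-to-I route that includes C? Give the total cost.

18.1

Best G to C: G → D → C costing 9.8
Best C to I: C → I costing 8.3
Total via C: 9.8 + 8.3 = 18.1.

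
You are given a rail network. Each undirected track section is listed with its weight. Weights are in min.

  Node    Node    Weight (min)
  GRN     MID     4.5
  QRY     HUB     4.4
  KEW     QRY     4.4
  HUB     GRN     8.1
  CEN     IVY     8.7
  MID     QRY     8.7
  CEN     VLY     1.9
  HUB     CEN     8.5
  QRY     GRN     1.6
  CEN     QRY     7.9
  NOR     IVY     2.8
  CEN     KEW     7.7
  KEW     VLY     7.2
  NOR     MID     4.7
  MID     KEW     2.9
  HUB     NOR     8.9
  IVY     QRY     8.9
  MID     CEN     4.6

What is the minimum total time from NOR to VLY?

11.2 min

Compare a few routes:
NOR–IVY–CEN–VLY: 2.8+8.7+1.9 = 13.4
NOR–MID–CEN–VLY: 4.7+4.6+1.9 = 11.2
NOR–MID–KEW–VLY: 4.7+2.9+7.2 = 14.8
NOR–MID–KEW–CEN–VLY: 4.7+2.9+7.7+1.9 = 17.2
The minimum is 11.2 min via NOR–MID–CEN–VLY.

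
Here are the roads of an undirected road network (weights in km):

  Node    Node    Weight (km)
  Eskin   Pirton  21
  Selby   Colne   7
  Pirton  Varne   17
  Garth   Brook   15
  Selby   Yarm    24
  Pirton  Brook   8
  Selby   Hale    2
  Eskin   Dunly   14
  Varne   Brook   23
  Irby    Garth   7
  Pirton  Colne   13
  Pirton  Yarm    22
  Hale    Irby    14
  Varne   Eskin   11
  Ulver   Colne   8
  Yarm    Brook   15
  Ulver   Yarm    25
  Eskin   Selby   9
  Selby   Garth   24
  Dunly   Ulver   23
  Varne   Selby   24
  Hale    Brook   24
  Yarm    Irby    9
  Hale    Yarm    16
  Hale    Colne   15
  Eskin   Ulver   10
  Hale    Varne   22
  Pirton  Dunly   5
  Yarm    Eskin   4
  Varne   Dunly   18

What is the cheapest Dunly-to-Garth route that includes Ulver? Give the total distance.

Best Dunly to Ulver: Dunly–Ulver costing 23
Best Ulver to Garth: Ulver–Eskin–Yarm–Irby–Garth costing 30
Total via Ulver: 23 + 30 = 53 km.

53 km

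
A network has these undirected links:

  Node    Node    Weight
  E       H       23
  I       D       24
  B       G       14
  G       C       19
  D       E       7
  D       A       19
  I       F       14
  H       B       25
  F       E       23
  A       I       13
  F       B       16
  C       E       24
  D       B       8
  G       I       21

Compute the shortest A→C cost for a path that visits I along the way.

53

Best A to I: A → I costing 13
Best I to C: I → G → C costing 40
Total via I: 13 + 40 = 53.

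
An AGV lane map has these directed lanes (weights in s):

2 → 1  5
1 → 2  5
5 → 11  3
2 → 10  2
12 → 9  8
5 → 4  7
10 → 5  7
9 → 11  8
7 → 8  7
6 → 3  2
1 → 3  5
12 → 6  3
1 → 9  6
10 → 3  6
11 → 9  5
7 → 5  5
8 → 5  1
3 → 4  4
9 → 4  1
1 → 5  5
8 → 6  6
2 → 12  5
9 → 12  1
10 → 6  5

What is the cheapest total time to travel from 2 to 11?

12 s

Shortest distances from 2:
2: 0
10: 2  (via 2)
1: 5  (via 2)
12: 5  (via 2)
6: 7  (via 10)
3: 8  (via 10)
5: 9  (via 10)
9: 11  (via 1)
4: 12  (via 3)
11: 12  (via 5)
Shortest route: 2 → 10 → 5 → 11 = 12 s.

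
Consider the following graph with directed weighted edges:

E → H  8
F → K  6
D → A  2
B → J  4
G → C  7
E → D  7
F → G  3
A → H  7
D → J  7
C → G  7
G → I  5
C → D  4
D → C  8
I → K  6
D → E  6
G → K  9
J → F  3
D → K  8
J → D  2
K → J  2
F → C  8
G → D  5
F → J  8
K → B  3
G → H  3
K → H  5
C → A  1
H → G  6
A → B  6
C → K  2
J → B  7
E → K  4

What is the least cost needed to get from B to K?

13

Candidate routes:
B–J–F–K: 4+3+6 = 13
B–J–D–E–K: 4+2+6+4 = 16
B–J–D–K: 4+2+8 = 14
B–J–D–C–K: 4+2+8+2 = 16
The minimum is 13 via B–J–F–K.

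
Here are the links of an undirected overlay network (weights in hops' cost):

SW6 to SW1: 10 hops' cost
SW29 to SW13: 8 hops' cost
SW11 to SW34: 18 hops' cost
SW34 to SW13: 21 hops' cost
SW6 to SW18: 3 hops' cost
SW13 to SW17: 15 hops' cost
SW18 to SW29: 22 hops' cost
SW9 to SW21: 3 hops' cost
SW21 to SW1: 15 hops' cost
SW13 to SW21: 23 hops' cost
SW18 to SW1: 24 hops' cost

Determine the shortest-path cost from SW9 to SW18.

Enumerating some paths:
SW9 - SW21 - SW1 - SW18: 3+15+24 = 42
SW9 - SW21 - SW1 - SW6 - SW18: 3+15+10+3 = 31
SW9 - SW21 - SW13 - SW29 - SW18: 3+23+8+22 = 56
The minimum is 31 hops' cost via SW9 - SW21 - SW1 - SW6 - SW18.

31 hops' cost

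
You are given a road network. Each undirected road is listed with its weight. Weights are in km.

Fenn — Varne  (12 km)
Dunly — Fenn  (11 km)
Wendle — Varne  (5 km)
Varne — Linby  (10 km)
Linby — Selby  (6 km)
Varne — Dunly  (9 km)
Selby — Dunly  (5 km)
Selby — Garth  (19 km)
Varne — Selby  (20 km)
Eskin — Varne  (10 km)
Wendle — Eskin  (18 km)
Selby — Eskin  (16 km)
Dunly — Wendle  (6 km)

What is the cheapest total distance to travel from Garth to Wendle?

Settle nodes by increasing distance from Garth:
Garth: 0
Selby: 19  (via Garth)
Dunly: 24  (via Selby)
Linby: 25  (via Selby)
Wendle: 30  (via Dunly)
Shortest route: Garth → Selby → Dunly → Wendle = 30 km.

30 km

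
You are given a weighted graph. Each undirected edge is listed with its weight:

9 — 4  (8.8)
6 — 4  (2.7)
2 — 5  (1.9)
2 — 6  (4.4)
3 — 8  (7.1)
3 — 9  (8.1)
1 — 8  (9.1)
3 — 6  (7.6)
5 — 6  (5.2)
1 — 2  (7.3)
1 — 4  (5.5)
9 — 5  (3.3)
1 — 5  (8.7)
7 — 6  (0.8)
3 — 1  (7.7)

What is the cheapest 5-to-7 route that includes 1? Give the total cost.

Shortest 5→1: 5 → 1 = 8.7
Best 1 to 7: 1 → 4 → 6 → 7 costing 9
Total via 1: 8.7 + 9 = 17.7.

17.7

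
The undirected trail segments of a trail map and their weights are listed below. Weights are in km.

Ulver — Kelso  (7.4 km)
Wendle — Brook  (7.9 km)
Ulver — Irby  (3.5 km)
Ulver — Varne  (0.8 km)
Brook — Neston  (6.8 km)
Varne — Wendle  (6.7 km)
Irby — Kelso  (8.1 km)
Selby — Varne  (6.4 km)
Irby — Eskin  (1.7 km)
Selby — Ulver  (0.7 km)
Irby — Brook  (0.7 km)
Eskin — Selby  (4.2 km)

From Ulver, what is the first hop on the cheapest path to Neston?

Irby

Compare a few routes:
Ulver–Irby–Brook–Neston: 3.5+0.7+6.8 = 11
Ulver–Selby–Eskin–Irby–Brook–Neston: 0.7+4.2+1.7+0.7+6.8 = 14.1
Ulver–Varne–Wendle–Brook–Neston: 0.8+6.7+7.9+6.8 = 22.2
Ulver–Varne–Selby–Eskin–Irby–Brook–Neston: 0.8+6.4+4.2+1.7+0.7+6.8 = 20.6
Cheapest is Ulver–Irby–Brook–Neston at 11 km.
So from Ulver the first move is to Irby.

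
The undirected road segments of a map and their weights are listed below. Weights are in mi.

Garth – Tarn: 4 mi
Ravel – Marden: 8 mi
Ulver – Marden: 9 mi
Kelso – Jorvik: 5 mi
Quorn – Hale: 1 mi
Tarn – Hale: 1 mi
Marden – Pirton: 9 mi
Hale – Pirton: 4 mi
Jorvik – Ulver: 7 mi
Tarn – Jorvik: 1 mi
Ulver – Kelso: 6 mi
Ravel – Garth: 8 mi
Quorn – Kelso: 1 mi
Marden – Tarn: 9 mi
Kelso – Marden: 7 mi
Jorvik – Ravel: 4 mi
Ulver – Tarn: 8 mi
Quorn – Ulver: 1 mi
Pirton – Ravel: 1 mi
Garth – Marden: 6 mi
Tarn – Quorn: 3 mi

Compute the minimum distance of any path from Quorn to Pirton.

Candidate routes:
Quorn–Tarn–Hale–Pirton: 3+1+4 = 8
Quorn–Hale–Pirton: 1+4 = 5
Cheapest is Quorn–Hale–Pirton at 5 mi.

5 mi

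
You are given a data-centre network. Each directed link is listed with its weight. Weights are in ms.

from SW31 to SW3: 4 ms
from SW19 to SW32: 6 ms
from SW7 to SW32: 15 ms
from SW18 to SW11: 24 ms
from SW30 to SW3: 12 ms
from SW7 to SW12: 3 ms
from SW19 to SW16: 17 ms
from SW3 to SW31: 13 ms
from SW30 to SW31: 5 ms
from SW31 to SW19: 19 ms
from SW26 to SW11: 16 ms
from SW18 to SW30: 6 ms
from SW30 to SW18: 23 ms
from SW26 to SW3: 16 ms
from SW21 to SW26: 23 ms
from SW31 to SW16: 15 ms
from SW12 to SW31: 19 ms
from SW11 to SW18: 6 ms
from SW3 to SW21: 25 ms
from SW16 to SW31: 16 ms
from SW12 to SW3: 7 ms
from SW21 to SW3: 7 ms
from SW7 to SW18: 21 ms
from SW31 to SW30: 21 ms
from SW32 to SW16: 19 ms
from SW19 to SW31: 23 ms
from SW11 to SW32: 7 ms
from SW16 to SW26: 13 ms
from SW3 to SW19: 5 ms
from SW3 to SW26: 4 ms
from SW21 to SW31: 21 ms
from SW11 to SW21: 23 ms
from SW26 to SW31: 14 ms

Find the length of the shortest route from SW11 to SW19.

Shortest distances from SW11:
SW11: 0
SW18: 6  (via SW11)
SW32: 7  (via SW11)
SW30: 12  (via SW18)
SW31: 17  (via SW30)
SW3: 21  (via SW31)
SW21: 23  (via SW11)
SW26: 25  (via SW3)
SW16: 26  (via SW32)
SW19: 26  (via SW3)
Shortest route: SW11–SW18–SW30–SW31–SW3–SW19 = 26 ms.

26 ms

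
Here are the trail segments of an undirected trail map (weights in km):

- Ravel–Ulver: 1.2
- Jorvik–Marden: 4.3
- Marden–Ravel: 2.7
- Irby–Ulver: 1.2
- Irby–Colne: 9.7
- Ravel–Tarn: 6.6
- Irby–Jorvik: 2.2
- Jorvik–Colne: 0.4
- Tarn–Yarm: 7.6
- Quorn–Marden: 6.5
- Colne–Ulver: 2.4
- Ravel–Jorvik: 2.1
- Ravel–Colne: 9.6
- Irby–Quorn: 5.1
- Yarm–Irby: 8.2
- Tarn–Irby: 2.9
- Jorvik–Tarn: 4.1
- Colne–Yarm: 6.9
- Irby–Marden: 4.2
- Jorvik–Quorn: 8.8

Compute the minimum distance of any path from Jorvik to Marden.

4.3 km

Running Dijkstra from Jorvik:
Jorvik: 0
Colne: 0.4  (via Jorvik)
Ravel: 2.1  (via Jorvik)
Irby: 2.2  (via Jorvik)
Ulver: 2.8  (via Colne)
Tarn: 4.1  (via Jorvik)
Marden: 4.3  (via Jorvik)
Shortest route: Jorvik → Marden = 4.3 km.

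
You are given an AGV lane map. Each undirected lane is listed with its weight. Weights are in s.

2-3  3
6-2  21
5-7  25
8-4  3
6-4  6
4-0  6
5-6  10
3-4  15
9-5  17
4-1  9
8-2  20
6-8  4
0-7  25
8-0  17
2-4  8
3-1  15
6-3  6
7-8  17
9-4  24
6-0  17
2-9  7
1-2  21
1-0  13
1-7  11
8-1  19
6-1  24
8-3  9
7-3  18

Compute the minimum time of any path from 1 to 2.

Enumerating some paths:
1 - 2: 21 = 21
1 - 3 - 2: 15+3 = 18
1 - 4 - 2: 9+8 = 17
Cheapest is 1 - 4 - 2 at 17 s.

17 s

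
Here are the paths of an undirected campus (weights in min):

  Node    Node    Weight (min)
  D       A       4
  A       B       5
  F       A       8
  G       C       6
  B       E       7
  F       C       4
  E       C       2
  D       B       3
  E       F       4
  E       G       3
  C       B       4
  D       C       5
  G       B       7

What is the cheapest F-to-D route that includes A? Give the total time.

12 min

Shortest F→A: F → A = 8
Shortest A→D: A → D = 4
Total via A: 8 + 4 = 12 min.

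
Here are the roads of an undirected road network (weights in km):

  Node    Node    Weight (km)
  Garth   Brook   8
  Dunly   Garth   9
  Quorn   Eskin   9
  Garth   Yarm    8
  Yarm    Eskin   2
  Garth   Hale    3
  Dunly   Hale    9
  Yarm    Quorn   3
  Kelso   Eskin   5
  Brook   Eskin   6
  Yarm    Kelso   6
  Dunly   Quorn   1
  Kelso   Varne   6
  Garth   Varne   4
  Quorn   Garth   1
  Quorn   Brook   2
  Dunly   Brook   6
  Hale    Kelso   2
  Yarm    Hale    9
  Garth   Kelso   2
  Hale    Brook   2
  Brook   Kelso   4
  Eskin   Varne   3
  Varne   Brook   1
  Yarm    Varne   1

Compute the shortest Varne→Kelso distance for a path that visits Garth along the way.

Best Varne to Garth: Varne–Garth costing 4
Shortest Garth→Kelso: Garth–Kelso = 2
Total via Garth: 4 + 2 = 6 km.

6 km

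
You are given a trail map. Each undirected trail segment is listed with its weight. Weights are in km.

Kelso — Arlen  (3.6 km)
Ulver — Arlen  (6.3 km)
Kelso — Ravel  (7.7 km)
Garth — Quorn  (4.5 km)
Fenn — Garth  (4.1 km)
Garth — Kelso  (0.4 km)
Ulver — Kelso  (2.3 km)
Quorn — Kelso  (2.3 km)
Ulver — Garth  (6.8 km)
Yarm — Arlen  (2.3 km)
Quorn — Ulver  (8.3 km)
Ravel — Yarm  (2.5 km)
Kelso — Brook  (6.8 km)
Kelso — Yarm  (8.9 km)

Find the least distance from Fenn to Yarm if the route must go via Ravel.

14.7 km

Shortest Fenn→Ravel: Fenn → Garth → Kelso → Ravel = 12.2
Shortest Ravel→Yarm: Ravel → Yarm = 2.5
Total via Ravel: 12.2 + 2.5 = 14.7 km.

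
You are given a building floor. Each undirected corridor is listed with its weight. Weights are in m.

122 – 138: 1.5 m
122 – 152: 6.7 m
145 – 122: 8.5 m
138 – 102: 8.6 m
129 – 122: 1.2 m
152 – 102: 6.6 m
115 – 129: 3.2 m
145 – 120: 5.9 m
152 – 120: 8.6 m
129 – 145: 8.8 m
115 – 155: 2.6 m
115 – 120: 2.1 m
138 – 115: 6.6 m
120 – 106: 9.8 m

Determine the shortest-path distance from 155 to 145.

10.6 m

Compare a few routes:
155 - 115 - 120 - 145: 2.6+2.1+5.9 = 10.6
155 - 115 - 129 - 145: 2.6+3.2+8.8 = 14.6
The minimum is 10.6 m via 155 - 115 - 120 - 145.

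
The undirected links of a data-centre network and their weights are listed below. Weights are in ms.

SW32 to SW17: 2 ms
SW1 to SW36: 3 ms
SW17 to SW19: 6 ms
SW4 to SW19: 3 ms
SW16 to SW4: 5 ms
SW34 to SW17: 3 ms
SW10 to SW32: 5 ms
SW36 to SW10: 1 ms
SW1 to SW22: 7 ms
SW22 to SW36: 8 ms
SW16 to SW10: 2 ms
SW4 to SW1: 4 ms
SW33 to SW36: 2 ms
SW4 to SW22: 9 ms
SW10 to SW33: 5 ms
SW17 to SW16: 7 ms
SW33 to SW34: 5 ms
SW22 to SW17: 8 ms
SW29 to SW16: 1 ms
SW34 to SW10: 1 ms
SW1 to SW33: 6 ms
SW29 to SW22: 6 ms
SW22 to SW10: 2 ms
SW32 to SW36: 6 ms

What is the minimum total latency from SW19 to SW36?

10 ms

Shortest distances from SW19:
SW19: 0
SW4: 3  (via SW19)
SW17: 6  (via SW19)
SW1: 7  (via SW4)
SW16: 8  (via SW4)
SW32: 8  (via SW17)
SW34: 9  (via SW17)
SW29: 9  (via SW16)
SW10: 10  (via SW16)
SW36: 10  (via SW1)
Shortest route: SW19–SW4–SW1–SW36 = 10 ms.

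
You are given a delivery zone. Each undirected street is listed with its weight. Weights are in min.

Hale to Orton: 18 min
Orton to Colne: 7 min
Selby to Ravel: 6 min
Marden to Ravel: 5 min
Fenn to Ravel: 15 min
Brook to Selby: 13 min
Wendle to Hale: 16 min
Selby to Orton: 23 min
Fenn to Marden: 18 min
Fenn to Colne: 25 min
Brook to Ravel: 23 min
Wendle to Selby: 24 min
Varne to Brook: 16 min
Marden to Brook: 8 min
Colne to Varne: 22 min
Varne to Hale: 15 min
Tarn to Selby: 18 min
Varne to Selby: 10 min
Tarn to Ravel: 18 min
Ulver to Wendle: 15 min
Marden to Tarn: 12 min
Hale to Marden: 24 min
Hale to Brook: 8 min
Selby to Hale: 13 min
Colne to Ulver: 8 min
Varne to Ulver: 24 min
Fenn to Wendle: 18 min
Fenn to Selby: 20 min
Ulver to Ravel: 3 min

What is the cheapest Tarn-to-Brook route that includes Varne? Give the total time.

44 min

Best Tarn to Varne: Tarn–Selby–Varne costing 28
Shortest Varne→Brook: Varne–Brook = 16
Total via Varne: 28 + 16 = 44 min.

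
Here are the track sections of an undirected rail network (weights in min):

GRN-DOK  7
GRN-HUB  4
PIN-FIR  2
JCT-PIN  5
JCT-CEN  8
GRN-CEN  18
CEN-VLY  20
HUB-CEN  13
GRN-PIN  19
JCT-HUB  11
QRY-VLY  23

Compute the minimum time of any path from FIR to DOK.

28 min

Candidate routes:
FIR–PIN–JCT–HUB–GRN–DOK: 2+5+11+4+7 = 29
FIR–PIN–GRN–DOK: 2+19+7 = 28
FIR–PIN–JCT–CEN–HUB–GRN–DOK: 2+5+8+13+4+7 = 39
Cheapest is FIR–PIN–GRN–DOK at 28 min.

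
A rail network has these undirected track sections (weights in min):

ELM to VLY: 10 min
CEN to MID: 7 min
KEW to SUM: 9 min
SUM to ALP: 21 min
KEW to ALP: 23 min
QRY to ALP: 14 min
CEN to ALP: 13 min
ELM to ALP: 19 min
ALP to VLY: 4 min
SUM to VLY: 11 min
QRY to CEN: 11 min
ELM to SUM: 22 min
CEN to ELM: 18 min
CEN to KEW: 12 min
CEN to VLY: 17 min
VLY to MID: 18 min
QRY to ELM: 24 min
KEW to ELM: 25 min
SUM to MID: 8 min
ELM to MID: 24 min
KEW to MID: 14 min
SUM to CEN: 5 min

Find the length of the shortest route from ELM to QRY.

Enumerating some paths:
ELM–VLY–ALP–QRY: 10+4+14 = 28
ELM–QRY: 24 = 24
The minimum is 24 min via ELM–QRY.

24 min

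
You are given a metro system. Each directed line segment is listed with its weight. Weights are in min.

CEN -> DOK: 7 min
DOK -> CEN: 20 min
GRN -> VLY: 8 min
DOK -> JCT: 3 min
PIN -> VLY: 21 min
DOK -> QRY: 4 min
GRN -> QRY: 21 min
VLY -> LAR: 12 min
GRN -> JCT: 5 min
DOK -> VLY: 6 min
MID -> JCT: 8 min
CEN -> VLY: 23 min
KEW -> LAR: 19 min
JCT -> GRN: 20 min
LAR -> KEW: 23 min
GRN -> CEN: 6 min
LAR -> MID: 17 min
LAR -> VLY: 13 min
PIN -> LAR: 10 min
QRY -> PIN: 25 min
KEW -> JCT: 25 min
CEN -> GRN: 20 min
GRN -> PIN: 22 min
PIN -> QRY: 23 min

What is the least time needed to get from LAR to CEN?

Settle nodes by increasing distance from LAR:
LAR: 0
VLY: 13  (via LAR)
MID: 17  (via LAR)
KEW: 23  (via LAR)
JCT: 25  (via MID)
GRN: 45  (via JCT)
CEN: 51  (via GRN)
Shortest route: LAR–MID–JCT–GRN–CEN = 51 min.

51 min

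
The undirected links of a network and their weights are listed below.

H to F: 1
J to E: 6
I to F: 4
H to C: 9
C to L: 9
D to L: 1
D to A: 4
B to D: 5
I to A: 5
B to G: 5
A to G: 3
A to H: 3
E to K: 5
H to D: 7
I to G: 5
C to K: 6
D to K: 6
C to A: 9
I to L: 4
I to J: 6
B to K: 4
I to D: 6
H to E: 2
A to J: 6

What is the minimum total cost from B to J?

Running Dijkstra from B:
B: 0
K: 4  (via B)
D: 5  (via B)
G: 5  (via B)
L: 6  (via D)
A: 8  (via G)
E: 9  (via K)
C: 10  (via K)
I: 10  (via G)
H: 11  (via A)
F: 12  (via H)
J: 14  (via A)
Shortest route: B → G → A → J = 14.

14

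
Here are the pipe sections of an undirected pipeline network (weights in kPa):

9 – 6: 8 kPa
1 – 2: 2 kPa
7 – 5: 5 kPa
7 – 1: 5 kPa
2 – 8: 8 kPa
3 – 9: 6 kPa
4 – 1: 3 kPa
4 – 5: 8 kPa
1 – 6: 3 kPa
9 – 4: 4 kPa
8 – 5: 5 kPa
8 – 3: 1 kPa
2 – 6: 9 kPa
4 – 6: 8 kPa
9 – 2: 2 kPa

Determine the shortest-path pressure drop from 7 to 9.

Enumerating some paths:
7 - 1 - 6 - 9: 5+3+8 = 16
7 - 1 - 2 - 9: 5+2+2 = 9
7 - 1 - 4 - 9: 5+3+4 = 12
Cheapest is 7 - 1 - 2 - 9 at 9 kPa.

9 kPa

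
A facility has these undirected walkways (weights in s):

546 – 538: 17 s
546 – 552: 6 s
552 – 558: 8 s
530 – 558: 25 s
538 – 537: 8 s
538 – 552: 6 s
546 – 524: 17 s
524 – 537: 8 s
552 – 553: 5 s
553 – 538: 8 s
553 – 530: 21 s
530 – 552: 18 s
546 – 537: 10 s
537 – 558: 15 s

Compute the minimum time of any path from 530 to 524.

40 s

Enumerating some paths:
530–552–546–524: 18+6+17 = 41
530–552–538–537–524: 18+6+8+8 = 40
The minimum is 40 s via 530–552–538–537–524.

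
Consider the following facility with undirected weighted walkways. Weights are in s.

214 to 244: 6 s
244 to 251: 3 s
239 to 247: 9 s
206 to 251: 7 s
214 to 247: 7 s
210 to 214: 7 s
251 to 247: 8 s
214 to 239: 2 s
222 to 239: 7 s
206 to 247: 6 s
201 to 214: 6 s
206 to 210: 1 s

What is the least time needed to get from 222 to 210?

16 s

Running Dijkstra from 222:
222: 0
239: 7  (via 222)
214: 9  (via 239)
244: 15  (via 214)
201: 15  (via 214)
210: 16  (via 214)
Shortest route: 222 → 239 → 214 → 210 = 16 s.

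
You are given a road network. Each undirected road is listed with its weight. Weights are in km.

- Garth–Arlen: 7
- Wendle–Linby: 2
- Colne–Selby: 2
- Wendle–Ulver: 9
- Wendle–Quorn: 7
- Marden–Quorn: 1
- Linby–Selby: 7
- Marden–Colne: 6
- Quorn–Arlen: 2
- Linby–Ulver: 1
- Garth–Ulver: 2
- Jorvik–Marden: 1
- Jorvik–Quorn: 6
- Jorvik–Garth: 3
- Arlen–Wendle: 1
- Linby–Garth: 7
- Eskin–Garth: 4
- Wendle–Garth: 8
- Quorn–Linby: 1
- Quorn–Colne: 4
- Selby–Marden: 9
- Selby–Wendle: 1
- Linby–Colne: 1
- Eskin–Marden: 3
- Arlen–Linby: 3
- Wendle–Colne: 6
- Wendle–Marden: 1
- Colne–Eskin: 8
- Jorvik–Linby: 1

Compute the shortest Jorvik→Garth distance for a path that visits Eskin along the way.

8 km

Shortest Jorvik→Eskin: Jorvik → Marden → Eskin = 4
Shortest Eskin→Garth: Eskin → Garth = 4
Total via Eskin: 4 + 4 = 8 km.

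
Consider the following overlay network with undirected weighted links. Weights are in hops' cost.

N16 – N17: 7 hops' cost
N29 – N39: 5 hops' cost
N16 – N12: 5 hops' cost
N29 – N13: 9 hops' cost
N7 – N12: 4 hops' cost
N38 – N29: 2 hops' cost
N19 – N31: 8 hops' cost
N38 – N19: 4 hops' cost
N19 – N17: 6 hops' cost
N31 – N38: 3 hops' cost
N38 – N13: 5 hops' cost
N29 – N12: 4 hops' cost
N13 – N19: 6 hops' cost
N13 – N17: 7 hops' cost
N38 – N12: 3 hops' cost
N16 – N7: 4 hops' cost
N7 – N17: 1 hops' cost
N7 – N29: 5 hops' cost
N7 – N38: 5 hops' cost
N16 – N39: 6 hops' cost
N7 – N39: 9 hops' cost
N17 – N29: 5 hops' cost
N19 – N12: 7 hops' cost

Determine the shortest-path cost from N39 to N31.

10 hops' cost

Shortest distances from N39:
N39: 0
N29: 5  (via N39)
N16: 6  (via N39)
N38: 7  (via N29)
N12: 9  (via N29)
N7: 9  (via N39)
N31: 10  (via N38)
Shortest route: N39 → N29 → N38 → N31 = 10 hops' cost.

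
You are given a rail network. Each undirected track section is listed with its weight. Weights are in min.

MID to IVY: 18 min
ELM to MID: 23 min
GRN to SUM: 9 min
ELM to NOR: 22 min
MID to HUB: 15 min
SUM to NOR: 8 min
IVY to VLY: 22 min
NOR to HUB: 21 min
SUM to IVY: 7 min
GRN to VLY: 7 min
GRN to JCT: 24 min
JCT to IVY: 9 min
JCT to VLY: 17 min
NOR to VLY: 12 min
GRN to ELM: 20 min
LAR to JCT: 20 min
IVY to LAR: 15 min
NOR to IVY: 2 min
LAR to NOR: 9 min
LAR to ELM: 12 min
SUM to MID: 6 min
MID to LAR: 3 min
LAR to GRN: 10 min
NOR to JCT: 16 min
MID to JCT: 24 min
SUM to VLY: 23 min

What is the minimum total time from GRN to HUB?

Enumerating some paths:
GRN - SUM - NOR - HUB: 9+8+21 = 38
GRN - SUM - IVY - NOR - HUB: 9+7+2+21 = 39
GRN - LAR - MID - HUB: 10+3+15 = 28
GRN - SUM - MID - HUB: 9+6+15 = 30
Cheapest is GRN - LAR - MID - HUB at 28 min.

28 min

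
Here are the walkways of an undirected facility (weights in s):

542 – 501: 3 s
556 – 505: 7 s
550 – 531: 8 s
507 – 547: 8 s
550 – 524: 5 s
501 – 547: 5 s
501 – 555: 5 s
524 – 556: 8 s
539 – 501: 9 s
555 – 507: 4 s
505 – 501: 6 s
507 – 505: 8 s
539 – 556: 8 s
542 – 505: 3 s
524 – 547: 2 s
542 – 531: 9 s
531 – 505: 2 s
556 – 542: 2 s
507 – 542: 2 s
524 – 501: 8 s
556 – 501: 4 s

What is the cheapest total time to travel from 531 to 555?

11 s

Running Dijkstra from 531:
531: 0
505: 2  (via 531)
542: 5  (via 505)
556: 7  (via 542)
507: 7  (via 542)
550: 8  (via 531)
501: 8  (via 505)
555: 11  (via 507)
Shortest route: 531–505–542–507–555 = 11 s.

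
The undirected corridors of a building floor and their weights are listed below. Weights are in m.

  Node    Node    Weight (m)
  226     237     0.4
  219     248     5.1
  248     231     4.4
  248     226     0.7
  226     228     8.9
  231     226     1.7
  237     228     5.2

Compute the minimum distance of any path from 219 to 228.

11.4 m

Compare a few routes:
219–248–226–237–228: 5.1+0.7+0.4+5.2 = 11.4
219–248–231–226–228: 5.1+4.4+1.7+8.9 = 20.1
219–248–231–226–237–228: 5.1+4.4+1.7+0.4+5.2 = 16.8
219–248–226–228: 5.1+0.7+8.9 = 14.7
Cheapest is 219–248–226–237–228 at 11.4 m.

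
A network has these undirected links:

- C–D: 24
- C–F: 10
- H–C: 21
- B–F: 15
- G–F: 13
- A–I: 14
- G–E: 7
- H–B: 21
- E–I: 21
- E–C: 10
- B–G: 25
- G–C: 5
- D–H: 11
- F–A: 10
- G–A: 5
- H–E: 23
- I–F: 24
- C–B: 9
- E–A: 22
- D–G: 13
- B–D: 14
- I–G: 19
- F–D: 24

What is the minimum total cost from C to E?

Shortest distances from C:
C: 0
G: 5  (via C)
B: 9  (via C)
A: 10  (via G)
E: 10  (via C)
Shortest route: C → E = 10.

10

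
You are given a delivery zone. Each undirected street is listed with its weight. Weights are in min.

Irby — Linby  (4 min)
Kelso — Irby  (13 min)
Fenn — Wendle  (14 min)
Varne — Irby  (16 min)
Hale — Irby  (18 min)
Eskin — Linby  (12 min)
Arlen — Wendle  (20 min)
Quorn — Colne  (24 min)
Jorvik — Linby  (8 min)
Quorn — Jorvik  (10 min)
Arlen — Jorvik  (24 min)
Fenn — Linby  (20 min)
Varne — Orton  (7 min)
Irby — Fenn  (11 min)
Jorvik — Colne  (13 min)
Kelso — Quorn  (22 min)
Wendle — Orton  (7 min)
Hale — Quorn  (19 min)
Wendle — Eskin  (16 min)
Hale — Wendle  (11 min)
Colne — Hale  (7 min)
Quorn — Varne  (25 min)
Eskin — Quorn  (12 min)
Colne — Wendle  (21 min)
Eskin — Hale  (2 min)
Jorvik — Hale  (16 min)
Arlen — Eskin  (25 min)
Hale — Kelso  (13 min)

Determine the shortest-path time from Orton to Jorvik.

34 min

Settle nodes by increasing distance from Orton:
Orton: 0
Varne: 7  (via Orton)
Wendle: 7  (via Orton)
Hale: 18  (via Wendle)
Eskin: 20  (via Hale)
Fenn: 21  (via Wendle)
Irby: 23  (via Varne)
Colne: 25  (via Hale)
Linby: 27  (via Irby)
Arlen: 27  (via Wendle)
Kelso: 31  (via Hale)
Quorn: 32  (via Varne)
Jorvik: 34  (via Hale)
Shortest route: Orton–Wendle–Hale–Jorvik = 34 min.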